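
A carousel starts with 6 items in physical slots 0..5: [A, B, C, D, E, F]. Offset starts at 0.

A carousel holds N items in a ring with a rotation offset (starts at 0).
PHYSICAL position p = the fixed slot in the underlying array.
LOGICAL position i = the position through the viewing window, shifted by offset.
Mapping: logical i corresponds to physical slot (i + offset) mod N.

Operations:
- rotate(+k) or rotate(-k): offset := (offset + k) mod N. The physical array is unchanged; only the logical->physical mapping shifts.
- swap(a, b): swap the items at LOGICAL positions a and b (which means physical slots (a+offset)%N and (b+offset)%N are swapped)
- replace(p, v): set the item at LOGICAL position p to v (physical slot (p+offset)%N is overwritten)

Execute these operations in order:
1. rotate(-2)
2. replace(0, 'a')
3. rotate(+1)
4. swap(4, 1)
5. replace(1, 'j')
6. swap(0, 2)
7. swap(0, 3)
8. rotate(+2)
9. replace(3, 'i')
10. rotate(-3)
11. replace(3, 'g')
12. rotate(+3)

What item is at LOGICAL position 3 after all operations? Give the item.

Answer: i

Derivation:
After op 1 (rotate(-2)): offset=4, physical=[A,B,C,D,E,F], logical=[E,F,A,B,C,D]
After op 2 (replace(0, 'a')): offset=4, physical=[A,B,C,D,a,F], logical=[a,F,A,B,C,D]
After op 3 (rotate(+1)): offset=5, physical=[A,B,C,D,a,F], logical=[F,A,B,C,D,a]
After op 4 (swap(4, 1)): offset=5, physical=[D,B,C,A,a,F], logical=[F,D,B,C,A,a]
After op 5 (replace(1, 'j')): offset=5, physical=[j,B,C,A,a,F], logical=[F,j,B,C,A,a]
After op 6 (swap(0, 2)): offset=5, physical=[j,F,C,A,a,B], logical=[B,j,F,C,A,a]
After op 7 (swap(0, 3)): offset=5, physical=[j,F,B,A,a,C], logical=[C,j,F,B,A,a]
After op 8 (rotate(+2)): offset=1, physical=[j,F,B,A,a,C], logical=[F,B,A,a,C,j]
After op 9 (replace(3, 'i')): offset=1, physical=[j,F,B,A,i,C], logical=[F,B,A,i,C,j]
After op 10 (rotate(-3)): offset=4, physical=[j,F,B,A,i,C], logical=[i,C,j,F,B,A]
After op 11 (replace(3, 'g')): offset=4, physical=[j,g,B,A,i,C], logical=[i,C,j,g,B,A]
After op 12 (rotate(+3)): offset=1, physical=[j,g,B,A,i,C], logical=[g,B,A,i,C,j]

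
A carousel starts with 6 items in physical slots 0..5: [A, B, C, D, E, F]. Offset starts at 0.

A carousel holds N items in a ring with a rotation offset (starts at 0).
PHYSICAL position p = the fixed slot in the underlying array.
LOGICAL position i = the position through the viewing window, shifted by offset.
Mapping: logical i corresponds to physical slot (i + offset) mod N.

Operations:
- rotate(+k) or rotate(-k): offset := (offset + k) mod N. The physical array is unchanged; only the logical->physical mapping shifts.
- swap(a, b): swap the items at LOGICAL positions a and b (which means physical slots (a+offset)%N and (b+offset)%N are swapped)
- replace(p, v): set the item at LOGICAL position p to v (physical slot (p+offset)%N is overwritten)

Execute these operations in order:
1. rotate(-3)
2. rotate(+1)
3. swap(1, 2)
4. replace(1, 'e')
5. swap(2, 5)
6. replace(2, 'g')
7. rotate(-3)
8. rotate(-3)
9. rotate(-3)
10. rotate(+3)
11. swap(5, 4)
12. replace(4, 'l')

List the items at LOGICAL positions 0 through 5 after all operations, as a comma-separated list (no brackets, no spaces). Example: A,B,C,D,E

After op 1 (rotate(-3)): offset=3, physical=[A,B,C,D,E,F], logical=[D,E,F,A,B,C]
After op 2 (rotate(+1)): offset=4, physical=[A,B,C,D,E,F], logical=[E,F,A,B,C,D]
After op 3 (swap(1, 2)): offset=4, physical=[F,B,C,D,E,A], logical=[E,A,F,B,C,D]
After op 4 (replace(1, 'e')): offset=4, physical=[F,B,C,D,E,e], logical=[E,e,F,B,C,D]
After op 5 (swap(2, 5)): offset=4, physical=[D,B,C,F,E,e], logical=[E,e,D,B,C,F]
After op 6 (replace(2, 'g')): offset=4, physical=[g,B,C,F,E,e], logical=[E,e,g,B,C,F]
After op 7 (rotate(-3)): offset=1, physical=[g,B,C,F,E,e], logical=[B,C,F,E,e,g]
After op 8 (rotate(-3)): offset=4, physical=[g,B,C,F,E,e], logical=[E,e,g,B,C,F]
After op 9 (rotate(-3)): offset=1, physical=[g,B,C,F,E,e], logical=[B,C,F,E,e,g]
After op 10 (rotate(+3)): offset=4, physical=[g,B,C,F,E,e], logical=[E,e,g,B,C,F]
After op 11 (swap(5, 4)): offset=4, physical=[g,B,F,C,E,e], logical=[E,e,g,B,F,C]
After op 12 (replace(4, 'l')): offset=4, physical=[g,B,l,C,E,e], logical=[E,e,g,B,l,C]

Answer: E,e,g,B,l,C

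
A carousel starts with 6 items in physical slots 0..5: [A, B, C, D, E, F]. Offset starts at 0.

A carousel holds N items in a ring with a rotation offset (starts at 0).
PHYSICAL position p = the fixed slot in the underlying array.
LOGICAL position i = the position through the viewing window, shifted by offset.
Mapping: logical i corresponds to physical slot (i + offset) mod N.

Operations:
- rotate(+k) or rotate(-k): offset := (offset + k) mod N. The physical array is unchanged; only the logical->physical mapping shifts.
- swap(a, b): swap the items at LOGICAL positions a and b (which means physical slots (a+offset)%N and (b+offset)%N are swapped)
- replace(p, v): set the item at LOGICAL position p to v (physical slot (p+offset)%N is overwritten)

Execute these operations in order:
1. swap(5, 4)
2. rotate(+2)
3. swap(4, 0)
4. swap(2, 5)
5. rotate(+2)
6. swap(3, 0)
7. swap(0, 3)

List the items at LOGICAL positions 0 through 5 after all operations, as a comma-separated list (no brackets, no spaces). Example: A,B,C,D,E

Answer: B,E,C,F,A,D

Derivation:
After op 1 (swap(5, 4)): offset=0, physical=[A,B,C,D,F,E], logical=[A,B,C,D,F,E]
After op 2 (rotate(+2)): offset=2, physical=[A,B,C,D,F,E], logical=[C,D,F,E,A,B]
After op 3 (swap(4, 0)): offset=2, physical=[C,B,A,D,F,E], logical=[A,D,F,E,C,B]
After op 4 (swap(2, 5)): offset=2, physical=[C,F,A,D,B,E], logical=[A,D,B,E,C,F]
After op 5 (rotate(+2)): offset=4, physical=[C,F,A,D,B,E], logical=[B,E,C,F,A,D]
After op 6 (swap(3, 0)): offset=4, physical=[C,B,A,D,F,E], logical=[F,E,C,B,A,D]
After op 7 (swap(0, 3)): offset=4, physical=[C,F,A,D,B,E], logical=[B,E,C,F,A,D]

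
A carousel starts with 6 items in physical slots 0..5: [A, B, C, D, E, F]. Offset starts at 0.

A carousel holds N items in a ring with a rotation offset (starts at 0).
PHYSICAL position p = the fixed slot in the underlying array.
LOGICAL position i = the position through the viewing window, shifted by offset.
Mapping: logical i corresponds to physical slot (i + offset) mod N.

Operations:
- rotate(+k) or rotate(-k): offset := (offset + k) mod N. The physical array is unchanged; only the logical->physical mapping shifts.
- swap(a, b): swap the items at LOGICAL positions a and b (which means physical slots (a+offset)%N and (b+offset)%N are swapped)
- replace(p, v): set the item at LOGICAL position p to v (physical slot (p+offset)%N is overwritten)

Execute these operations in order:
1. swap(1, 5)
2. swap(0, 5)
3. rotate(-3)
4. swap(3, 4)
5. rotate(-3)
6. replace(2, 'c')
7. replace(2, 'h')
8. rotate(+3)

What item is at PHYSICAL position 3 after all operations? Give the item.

After op 1 (swap(1, 5)): offset=0, physical=[A,F,C,D,E,B], logical=[A,F,C,D,E,B]
After op 2 (swap(0, 5)): offset=0, physical=[B,F,C,D,E,A], logical=[B,F,C,D,E,A]
After op 3 (rotate(-3)): offset=3, physical=[B,F,C,D,E,A], logical=[D,E,A,B,F,C]
After op 4 (swap(3, 4)): offset=3, physical=[F,B,C,D,E,A], logical=[D,E,A,F,B,C]
After op 5 (rotate(-3)): offset=0, physical=[F,B,C,D,E,A], logical=[F,B,C,D,E,A]
After op 6 (replace(2, 'c')): offset=0, physical=[F,B,c,D,E,A], logical=[F,B,c,D,E,A]
After op 7 (replace(2, 'h')): offset=0, physical=[F,B,h,D,E,A], logical=[F,B,h,D,E,A]
After op 8 (rotate(+3)): offset=3, physical=[F,B,h,D,E,A], logical=[D,E,A,F,B,h]

Answer: D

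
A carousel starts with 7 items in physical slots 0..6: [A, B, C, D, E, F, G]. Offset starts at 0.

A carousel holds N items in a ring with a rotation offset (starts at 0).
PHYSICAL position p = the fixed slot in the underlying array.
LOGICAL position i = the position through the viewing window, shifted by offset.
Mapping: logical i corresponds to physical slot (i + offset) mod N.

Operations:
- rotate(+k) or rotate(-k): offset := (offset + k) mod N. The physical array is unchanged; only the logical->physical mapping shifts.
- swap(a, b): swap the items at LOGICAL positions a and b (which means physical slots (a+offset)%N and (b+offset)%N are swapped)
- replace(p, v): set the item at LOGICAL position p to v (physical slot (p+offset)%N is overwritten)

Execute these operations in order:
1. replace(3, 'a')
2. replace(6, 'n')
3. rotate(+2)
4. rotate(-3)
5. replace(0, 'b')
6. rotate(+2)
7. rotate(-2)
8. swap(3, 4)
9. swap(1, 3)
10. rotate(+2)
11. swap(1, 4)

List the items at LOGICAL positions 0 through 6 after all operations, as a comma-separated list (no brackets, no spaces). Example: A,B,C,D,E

After op 1 (replace(3, 'a')): offset=0, physical=[A,B,C,a,E,F,G], logical=[A,B,C,a,E,F,G]
After op 2 (replace(6, 'n')): offset=0, physical=[A,B,C,a,E,F,n], logical=[A,B,C,a,E,F,n]
After op 3 (rotate(+2)): offset=2, physical=[A,B,C,a,E,F,n], logical=[C,a,E,F,n,A,B]
After op 4 (rotate(-3)): offset=6, physical=[A,B,C,a,E,F,n], logical=[n,A,B,C,a,E,F]
After op 5 (replace(0, 'b')): offset=6, physical=[A,B,C,a,E,F,b], logical=[b,A,B,C,a,E,F]
After op 6 (rotate(+2)): offset=1, physical=[A,B,C,a,E,F,b], logical=[B,C,a,E,F,b,A]
After op 7 (rotate(-2)): offset=6, physical=[A,B,C,a,E,F,b], logical=[b,A,B,C,a,E,F]
After op 8 (swap(3, 4)): offset=6, physical=[A,B,a,C,E,F,b], logical=[b,A,B,a,C,E,F]
After op 9 (swap(1, 3)): offset=6, physical=[a,B,A,C,E,F,b], logical=[b,a,B,A,C,E,F]
After op 10 (rotate(+2)): offset=1, physical=[a,B,A,C,E,F,b], logical=[B,A,C,E,F,b,a]
After op 11 (swap(1, 4)): offset=1, physical=[a,B,F,C,E,A,b], logical=[B,F,C,E,A,b,a]

Answer: B,F,C,E,A,b,a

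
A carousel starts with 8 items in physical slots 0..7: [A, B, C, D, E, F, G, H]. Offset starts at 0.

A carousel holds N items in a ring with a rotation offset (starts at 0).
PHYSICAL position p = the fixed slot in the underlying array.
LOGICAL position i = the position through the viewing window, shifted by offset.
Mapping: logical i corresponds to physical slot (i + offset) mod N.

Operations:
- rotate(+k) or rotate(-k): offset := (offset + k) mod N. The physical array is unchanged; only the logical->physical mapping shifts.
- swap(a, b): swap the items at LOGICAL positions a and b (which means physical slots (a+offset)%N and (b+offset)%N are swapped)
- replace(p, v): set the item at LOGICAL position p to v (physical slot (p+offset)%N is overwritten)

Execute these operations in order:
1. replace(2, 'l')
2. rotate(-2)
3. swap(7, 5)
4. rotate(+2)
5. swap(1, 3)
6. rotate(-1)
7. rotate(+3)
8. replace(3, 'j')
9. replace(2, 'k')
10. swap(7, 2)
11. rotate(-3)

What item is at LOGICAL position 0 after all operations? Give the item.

Answer: H

Derivation:
After op 1 (replace(2, 'l')): offset=0, physical=[A,B,l,D,E,F,G,H], logical=[A,B,l,D,E,F,G,H]
After op 2 (rotate(-2)): offset=6, physical=[A,B,l,D,E,F,G,H], logical=[G,H,A,B,l,D,E,F]
After op 3 (swap(7, 5)): offset=6, physical=[A,B,l,F,E,D,G,H], logical=[G,H,A,B,l,F,E,D]
After op 4 (rotate(+2)): offset=0, physical=[A,B,l,F,E,D,G,H], logical=[A,B,l,F,E,D,G,H]
After op 5 (swap(1, 3)): offset=0, physical=[A,F,l,B,E,D,G,H], logical=[A,F,l,B,E,D,G,H]
After op 6 (rotate(-1)): offset=7, physical=[A,F,l,B,E,D,G,H], logical=[H,A,F,l,B,E,D,G]
After op 7 (rotate(+3)): offset=2, physical=[A,F,l,B,E,D,G,H], logical=[l,B,E,D,G,H,A,F]
After op 8 (replace(3, 'j')): offset=2, physical=[A,F,l,B,E,j,G,H], logical=[l,B,E,j,G,H,A,F]
After op 9 (replace(2, 'k')): offset=2, physical=[A,F,l,B,k,j,G,H], logical=[l,B,k,j,G,H,A,F]
After op 10 (swap(7, 2)): offset=2, physical=[A,k,l,B,F,j,G,H], logical=[l,B,F,j,G,H,A,k]
After op 11 (rotate(-3)): offset=7, physical=[A,k,l,B,F,j,G,H], logical=[H,A,k,l,B,F,j,G]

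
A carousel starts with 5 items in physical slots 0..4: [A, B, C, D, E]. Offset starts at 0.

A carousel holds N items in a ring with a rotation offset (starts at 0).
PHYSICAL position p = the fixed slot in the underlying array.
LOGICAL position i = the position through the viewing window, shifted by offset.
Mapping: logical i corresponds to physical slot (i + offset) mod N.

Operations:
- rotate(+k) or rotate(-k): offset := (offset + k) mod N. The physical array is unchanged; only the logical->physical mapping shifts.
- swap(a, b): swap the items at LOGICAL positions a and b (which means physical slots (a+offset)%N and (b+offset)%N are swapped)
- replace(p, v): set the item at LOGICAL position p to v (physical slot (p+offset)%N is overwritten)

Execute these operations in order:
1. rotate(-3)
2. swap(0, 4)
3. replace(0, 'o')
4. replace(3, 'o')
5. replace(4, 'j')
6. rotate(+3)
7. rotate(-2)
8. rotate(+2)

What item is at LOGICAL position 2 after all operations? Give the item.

After op 1 (rotate(-3)): offset=2, physical=[A,B,C,D,E], logical=[C,D,E,A,B]
After op 2 (swap(0, 4)): offset=2, physical=[A,C,B,D,E], logical=[B,D,E,A,C]
After op 3 (replace(0, 'o')): offset=2, physical=[A,C,o,D,E], logical=[o,D,E,A,C]
After op 4 (replace(3, 'o')): offset=2, physical=[o,C,o,D,E], logical=[o,D,E,o,C]
After op 5 (replace(4, 'j')): offset=2, physical=[o,j,o,D,E], logical=[o,D,E,o,j]
After op 6 (rotate(+3)): offset=0, physical=[o,j,o,D,E], logical=[o,j,o,D,E]
After op 7 (rotate(-2)): offset=3, physical=[o,j,o,D,E], logical=[D,E,o,j,o]
After op 8 (rotate(+2)): offset=0, physical=[o,j,o,D,E], logical=[o,j,o,D,E]

Answer: o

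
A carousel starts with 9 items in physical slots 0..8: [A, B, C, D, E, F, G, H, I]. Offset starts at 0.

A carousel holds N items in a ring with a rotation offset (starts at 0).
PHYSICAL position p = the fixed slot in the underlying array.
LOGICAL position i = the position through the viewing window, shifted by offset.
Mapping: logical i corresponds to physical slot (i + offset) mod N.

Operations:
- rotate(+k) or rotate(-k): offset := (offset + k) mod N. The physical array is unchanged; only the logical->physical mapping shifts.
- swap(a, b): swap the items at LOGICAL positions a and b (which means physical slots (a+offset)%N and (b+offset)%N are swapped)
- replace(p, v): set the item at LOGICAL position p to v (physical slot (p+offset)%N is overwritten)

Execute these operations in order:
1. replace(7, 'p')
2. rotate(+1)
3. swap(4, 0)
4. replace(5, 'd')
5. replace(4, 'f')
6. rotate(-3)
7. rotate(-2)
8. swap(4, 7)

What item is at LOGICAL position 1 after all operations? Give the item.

After op 1 (replace(7, 'p')): offset=0, physical=[A,B,C,D,E,F,G,p,I], logical=[A,B,C,D,E,F,G,p,I]
After op 2 (rotate(+1)): offset=1, physical=[A,B,C,D,E,F,G,p,I], logical=[B,C,D,E,F,G,p,I,A]
After op 3 (swap(4, 0)): offset=1, physical=[A,F,C,D,E,B,G,p,I], logical=[F,C,D,E,B,G,p,I,A]
After op 4 (replace(5, 'd')): offset=1, physical=[A,F,C,D,E,B,d,p,I], logical=[F,C,D,E,B,d,p,I,A]
After op 5 (replace(4, 'f')): offset=1, physical=[A,F,C,D,E,f,d,p,I], logical=[F,C,D,E,f,d,p,I,A]
After op 6 (rotate(-3)): offset=7, physical=[A,F,C,D,E,f,d,p,I], logical=[p,I,A,F,C,D,E,f,d]
After op 7 (rotate(-2)): offset=5, physical=[A,F,C,D,E,f,d,p,I], logical=[f,d,p,I,A,F,C,D,E]
After op 8 (swap(4, 7)): offset=5, physical=[D,F,C,A,E,f,d,p,I], logical=[f,d,p,I,D,F,C,A,E]

Answer: d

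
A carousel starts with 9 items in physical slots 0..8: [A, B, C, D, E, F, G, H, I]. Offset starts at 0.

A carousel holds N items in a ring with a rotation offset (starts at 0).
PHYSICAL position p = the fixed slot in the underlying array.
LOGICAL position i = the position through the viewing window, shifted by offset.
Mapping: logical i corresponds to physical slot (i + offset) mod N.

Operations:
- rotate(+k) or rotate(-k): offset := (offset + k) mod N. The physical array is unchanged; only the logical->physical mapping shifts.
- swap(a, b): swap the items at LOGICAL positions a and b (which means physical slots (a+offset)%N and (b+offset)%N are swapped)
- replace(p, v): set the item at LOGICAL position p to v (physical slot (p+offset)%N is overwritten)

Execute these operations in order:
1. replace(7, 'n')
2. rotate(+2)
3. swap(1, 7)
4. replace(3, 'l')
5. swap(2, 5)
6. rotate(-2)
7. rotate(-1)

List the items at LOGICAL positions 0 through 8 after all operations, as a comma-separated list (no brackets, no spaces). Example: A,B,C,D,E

Answer: I,D,B,C,A,n,l,G,E

Derivation:
After op 1 (replace(7, 'n')): offset=0, physical=[A,B,C,D,E,F,G,n,I], logical=[A,B,C,D,E,F,G,n,I]
After op 2 (rotate(+2)): offset=2, physical=[A,B,C,D,E,F,G,n,I], logical=[C,D,E,F,G,n,I,A,B]
After op 3 (swap(1, 7)): offset=2, physical=[D,B,C,A,E,F,G,n,I], logical=[C,A,E,F,G,n,I,D,B]
After op 4 (replace(3, 'l')): offset=2, physical=[D,B,C,A,E,l,G,n,I], logical=[C,A,E,l,G,n,I,D,B]
After op 5 (swap(2, 5)): offset=2, physical=[D,B,C,A,n,l,G,E,I], logical=[C,A,n,l,G,E,I,D,B]
After op 6 (rotate(-2)): offset=0, physical=[D,B,C,A,n,l,G,E,I], logical=[D,B,C,A,n,l,G,E,I]
After op 7 (rotate(-1)): offset=8, physical=[D,B,C,A,n,l,G,E,I], logical=[I,D,B,C,A,n,l,G,E]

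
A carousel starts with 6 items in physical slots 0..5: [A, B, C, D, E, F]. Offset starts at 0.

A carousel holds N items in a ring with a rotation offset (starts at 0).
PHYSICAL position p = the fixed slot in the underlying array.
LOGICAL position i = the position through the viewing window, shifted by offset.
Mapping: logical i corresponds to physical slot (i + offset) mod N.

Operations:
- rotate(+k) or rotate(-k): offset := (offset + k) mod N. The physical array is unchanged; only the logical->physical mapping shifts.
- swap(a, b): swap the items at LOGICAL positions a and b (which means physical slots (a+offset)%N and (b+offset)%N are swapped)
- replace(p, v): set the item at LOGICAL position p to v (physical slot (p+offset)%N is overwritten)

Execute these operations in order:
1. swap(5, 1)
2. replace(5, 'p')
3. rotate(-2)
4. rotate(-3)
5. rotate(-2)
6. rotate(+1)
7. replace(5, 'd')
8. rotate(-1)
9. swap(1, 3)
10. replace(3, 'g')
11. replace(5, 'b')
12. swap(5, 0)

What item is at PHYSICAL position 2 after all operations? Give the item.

After op 1 (swap(5, 1)): offset=0, physical=[A,F,C,D,E,B], logical=[A,F,C,D,E,B]
After op 2 (replace(5, 'p')): offset=0, physical=[A,F,C,D,E,p], logical=[A,F,C,D,E,p]
After op 3 (rotate(-2)): offset=4, physical=[A,F,C,D,E,p], logical=[E,p,A,F,C,D]
After op 4 (rotate(-3)): offset=1, physical=[A,F,C,D,E,p], logical=[F,C,D,E,p,A]
After op 5 (rotate(-2)): offset=5, physical=[A,F,C,D,E,p], logical=[p,A,F,C,D,E]
After op 6 (rotate(+1)): offset=0, physical=[A,F,C,D,E,p], logical=[A,F,C,D,E,p]
After op 7 (replace(5, 'd')): offset=0, physical=[A,F,C,D,E,d], logical=[A,F,C,D,E,d]
After op 8 (rotate(-1)): offset=5, physical=[A,F,C,D,E,d], logical=[d,A,F,C,D,E]
After op 9 (swap(1, 3)): offset=5, physical=[C,F,A,D,E,d], logical=[d,C,F,A,D,E]
After op 10 (replace(3, 'g')): offset=5, physical=[C,F,g,D,E,d], logical=[d,C,F,g,D,E]
After op 11 (replace(5, 'b')): offset=5, physical=[C,F,g,D,b,d], logical=[d,C,F,g,D,b]
After op 12 (swap(5, 0)): offset=5, physical=[C,F,g,D,d,b], logical=[b,C,F,g,D,d]

Answer: g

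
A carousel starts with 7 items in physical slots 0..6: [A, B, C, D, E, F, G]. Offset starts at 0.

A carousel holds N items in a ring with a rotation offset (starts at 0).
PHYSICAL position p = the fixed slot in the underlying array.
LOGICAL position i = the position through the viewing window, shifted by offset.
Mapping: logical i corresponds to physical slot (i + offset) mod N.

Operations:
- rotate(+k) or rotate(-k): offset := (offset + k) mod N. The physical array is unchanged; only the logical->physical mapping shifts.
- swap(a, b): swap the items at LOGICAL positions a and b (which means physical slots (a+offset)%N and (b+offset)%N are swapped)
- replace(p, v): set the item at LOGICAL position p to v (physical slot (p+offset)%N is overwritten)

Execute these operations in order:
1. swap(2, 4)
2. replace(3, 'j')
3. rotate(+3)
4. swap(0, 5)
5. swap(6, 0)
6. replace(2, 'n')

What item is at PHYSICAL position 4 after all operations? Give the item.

After op 1 (swap(2, 4)): offset=0, physical=[A,B,E,D,C,F,G], logical=[A,B,E,D,C,F,G]
After op 2 (replace(3, 'j')): offset=0, physical=[A,B,E,j,C,F,G], logical=[A,B,E,j,C,F,G]
After op 3 (rotate(+3)): offset=3, physical=[A,B,E,j,C,F,G], logical=[j,C,F,G,A,B,E]
After op 4 (swap(0, 5)): offset=3, physical=[A,j,E,B,C,F,G], logical=[B,C,F,G,A,j,E]
After op 5 (swap(6, 0)): offset=3, physical=[A,j,B,E,C,F,G], logical=[E,C,F,G,A,j,B]
After op 6 (replace(2, 'n')): offset=3, physical=[A,j,B,E,C,n,G], logical=[E,C,n,G,A,j,B]

Answer: C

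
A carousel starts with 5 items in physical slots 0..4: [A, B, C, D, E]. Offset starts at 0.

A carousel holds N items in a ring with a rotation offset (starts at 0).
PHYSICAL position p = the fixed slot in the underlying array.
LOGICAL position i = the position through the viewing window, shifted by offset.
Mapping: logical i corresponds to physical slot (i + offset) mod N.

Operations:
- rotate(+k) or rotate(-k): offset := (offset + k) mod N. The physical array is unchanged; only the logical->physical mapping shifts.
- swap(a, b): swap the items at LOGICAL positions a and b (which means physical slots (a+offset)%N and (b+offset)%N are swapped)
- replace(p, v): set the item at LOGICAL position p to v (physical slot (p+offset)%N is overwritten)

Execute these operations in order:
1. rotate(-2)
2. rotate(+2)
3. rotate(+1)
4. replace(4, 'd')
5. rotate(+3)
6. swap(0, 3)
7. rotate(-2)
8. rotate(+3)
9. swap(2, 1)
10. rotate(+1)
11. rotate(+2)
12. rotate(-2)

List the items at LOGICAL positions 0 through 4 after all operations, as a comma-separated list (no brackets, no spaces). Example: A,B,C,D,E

After op 1 (rotate(-2)): offset=3, physical=[A,B,C,D,E], logical=[D,E,A,B,C]
After op 2 (rotate(+2)): offset=0, physical=[A,B,C,D,E], logical=[A,B,C,D,E]
After op 3 (rotate(+1)): offset=1, physical=[A,B,C,D,E], logical=[B,C,D,E,A]
After op 4 (replace(4, 'd')): offset=1, physical=[d,B,C,D,E], logical=[B,C,D,E,d]
After op 5 (rotate(+3)): offset=4, physical=[d,B,C,D,E], logical=[E,d,B,C,D]
After op 6 (swap(0, 3)): offset=4, physical=[d,B,E,D,C], logical=[C,d,B,E,D]
After op 7 (rotate(-2)): offset=2, physical=[d,B,E,D,C], logical=[E,D,C,d,B]
After op 8 (rotate(+3)): offset=0, physical=[d,B,E,D,C], logical=[d,B,E,D,C]
After op 9 (swap(2, 1)): offset=0, physical=[d,E,B,D,C], logical=[d,E,B,D,C]
After op 10 (rotate(+1)): offset=1, physical=[d,E,B,D,C], logical=[E,B,D,C,d]
After op 11 (rotate(+2)): offset=3, physical=[d,E,B,D,C], logical=[D,C,d,E,B]
After op 12 (rotate(-2)): offset=1, physical=[d,E,B,D,C], logical=[E,B,D,C,d]

Answer: E,B,D,C,d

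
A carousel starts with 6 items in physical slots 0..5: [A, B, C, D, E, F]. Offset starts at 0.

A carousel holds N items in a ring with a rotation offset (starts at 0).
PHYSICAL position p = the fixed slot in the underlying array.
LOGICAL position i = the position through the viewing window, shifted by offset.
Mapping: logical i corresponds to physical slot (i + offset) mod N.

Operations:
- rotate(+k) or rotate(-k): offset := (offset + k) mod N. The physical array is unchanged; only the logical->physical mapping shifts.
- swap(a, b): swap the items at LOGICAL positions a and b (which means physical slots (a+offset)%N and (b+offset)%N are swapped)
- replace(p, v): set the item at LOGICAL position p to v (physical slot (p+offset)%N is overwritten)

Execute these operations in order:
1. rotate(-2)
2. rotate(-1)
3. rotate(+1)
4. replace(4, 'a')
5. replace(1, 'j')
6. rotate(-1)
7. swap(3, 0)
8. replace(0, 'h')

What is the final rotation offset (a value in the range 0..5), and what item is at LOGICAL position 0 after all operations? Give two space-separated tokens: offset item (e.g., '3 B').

After op 1 (rotate(-2)): offset=4, physical=[A,B,C,D,E,F], logical=[E,F,A,B,C,D]
After op 2 (rotate(-1)): offset=3, physical=[A,B,C,D,E,F], logical=[D,E,F,A,B,C]
After op 3 (rotate(+1)): offset=4, physical=[A,B,C,D,E,F], logical=[E,F,A,B,C,D]
After op 4 (replace(4, 'a')): offset=4, physical=[A,B,a,D,E,F], logical=[E,F,A,B,a,D]
After op 5 (replace(1, 'j')): offset=4, physical=[A,B,a,D,E,j], logical=[E,j,A,B,a,D]
After op 6 (rotate(-1)): offset=3, physical=[A,B,a,D,E,j], logical=[D,E,j,A,B,a]
After op 7 (swap(3, 0)): offset=3, physical=[D,B,a,A,E,j], logical=[A,E,j,D,B,a]
After op 8 (replace(0, 'h')): offset=3, physical=[D,B,a,h,E,j], logical=[h,E,j,D,B,a]

Answer: 3 h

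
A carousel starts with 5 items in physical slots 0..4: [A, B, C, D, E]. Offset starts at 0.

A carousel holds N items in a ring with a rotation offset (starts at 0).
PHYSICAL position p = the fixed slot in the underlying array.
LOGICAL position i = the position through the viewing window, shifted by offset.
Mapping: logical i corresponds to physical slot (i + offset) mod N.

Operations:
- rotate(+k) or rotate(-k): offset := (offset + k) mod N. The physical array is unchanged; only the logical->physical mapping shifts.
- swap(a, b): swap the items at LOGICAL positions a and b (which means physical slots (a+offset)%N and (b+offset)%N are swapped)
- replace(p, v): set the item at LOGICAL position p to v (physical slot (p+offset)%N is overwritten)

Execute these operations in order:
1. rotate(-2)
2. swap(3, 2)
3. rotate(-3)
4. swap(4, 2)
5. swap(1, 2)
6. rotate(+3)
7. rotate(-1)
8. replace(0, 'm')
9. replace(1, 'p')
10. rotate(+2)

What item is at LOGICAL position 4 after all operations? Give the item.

Answer: p

Derivation:
After op 1 (rotate(-2)): offset=3, physical=[A,B,C,D,E], logical=[D,E,A,B,C]
After op 2 (swap(3, 2)): offset=3, physical=[B,A,C,D,E], logical=[D,E,B,A,C]
After op 3 (rotate(-3)): offset=0, physical=[B,A,C,D,E], logical=[B,A,C,D,E]
After op 4 (swap(4, 2)): offset=0, physical=[B,A,E,D,C], logical=[B,A,E,D,C]
After op 5 (swap(1, 2)): offset=0, physical=[B,E,A,D,C], logical=[B,E,A,D,C]
After op 6 (rotate(+3)): offset=3, physical=[B,E,A,D,C], logical=[D,C,B,E,A]
After op 7 (rotate(-1)): offset=2, physical=[B,E,A,D,C], logical=[A,D,C,B,E]
After op 8 (replace(0, 'm')): offset=2, physical=[B,E,m,D,C], logical=[m,D,C,B,E]
After op 9 (replace(1, 'p')): offset=2, physical=[B,E,m,p,C], logical=[m,p,C,B,E]
After op 10 (rotate(+2)): offset=4, physical=[B,E,m,p,C], logical=[C,B,E,m,p]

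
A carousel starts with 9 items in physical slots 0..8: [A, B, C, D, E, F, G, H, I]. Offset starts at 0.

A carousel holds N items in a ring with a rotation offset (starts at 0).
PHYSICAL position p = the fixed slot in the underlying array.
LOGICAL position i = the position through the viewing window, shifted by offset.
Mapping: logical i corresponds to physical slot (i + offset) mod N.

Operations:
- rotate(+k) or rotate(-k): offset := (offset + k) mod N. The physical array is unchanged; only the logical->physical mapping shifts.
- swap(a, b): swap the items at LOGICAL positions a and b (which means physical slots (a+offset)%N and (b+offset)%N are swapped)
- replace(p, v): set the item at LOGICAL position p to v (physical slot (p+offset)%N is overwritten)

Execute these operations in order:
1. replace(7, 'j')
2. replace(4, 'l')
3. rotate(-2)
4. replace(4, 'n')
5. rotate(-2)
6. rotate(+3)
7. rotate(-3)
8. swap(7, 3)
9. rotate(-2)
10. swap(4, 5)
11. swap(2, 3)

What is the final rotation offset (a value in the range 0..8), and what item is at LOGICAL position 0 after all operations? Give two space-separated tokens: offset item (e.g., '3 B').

Answer: 3 I

Derivation:
After op 1 (replace(7, 'j')): offset=0, physical=[A,B,C,D,E,F,G,j,I], logical=[A,B,C,D,E,F,G,j,I]
After op 2 (replace(4, 'l')): offset=0, physical=[A,B,C,D,l,F,G,j,I], logical=[A,B,C,D,l,F,G,j,I]
After op 3 (rotate(-2)): offset=7, physical=[A,B,C,D,l,F,G,j,I], logical=[j,I,A,B,C,D,l,F,G]
After op 4 (replace(4, 'n')): offset=7, physical=[A,B,n,D,l,F,G,j,I], logical=[j,I,A,B,n,D,l,F,G]
After op 5 (rotate(-2)): offset=5, physical=[A,B,n,D,l,F,G,j,I], logical=[F,G,j,I,A,B,n,D,l]
After op 6 (rotate(+3)): offset=8, physical=[A,B,n,D,l,F,G,j,I], logical=[I,A,B,n,D,l,F,G,j]
After op 7 (rotate(-3)): offset=5, physical=[A,B,n,D,l,F,G,j,I], logical=[F,G,j,I,A,B,n,D,l]
After op 8 (swap(7, 3)): offset=5, physical=[A,B,n,I,l,F,G,j,D], logical=[F,G,j,D,A,B,n,I,l]
After op 9 (rotate(-2)): offset=3, physical=[A,B,n,I,l,F,G,j,D], logical=[I,l,F,G,j,D,A,B,n]
After op 10 (swap(4, 5)): offset=3, physical=[A,B,n,I,l,F,G,D,j], logical=[I,l,F,G,D,j,A,B,n]
After op 11 (swap(2, 3)): offset=3, physical=[A,B,n,I,l,G,F,D,j], logical=[I,l,G,F,D,j,A,B,n]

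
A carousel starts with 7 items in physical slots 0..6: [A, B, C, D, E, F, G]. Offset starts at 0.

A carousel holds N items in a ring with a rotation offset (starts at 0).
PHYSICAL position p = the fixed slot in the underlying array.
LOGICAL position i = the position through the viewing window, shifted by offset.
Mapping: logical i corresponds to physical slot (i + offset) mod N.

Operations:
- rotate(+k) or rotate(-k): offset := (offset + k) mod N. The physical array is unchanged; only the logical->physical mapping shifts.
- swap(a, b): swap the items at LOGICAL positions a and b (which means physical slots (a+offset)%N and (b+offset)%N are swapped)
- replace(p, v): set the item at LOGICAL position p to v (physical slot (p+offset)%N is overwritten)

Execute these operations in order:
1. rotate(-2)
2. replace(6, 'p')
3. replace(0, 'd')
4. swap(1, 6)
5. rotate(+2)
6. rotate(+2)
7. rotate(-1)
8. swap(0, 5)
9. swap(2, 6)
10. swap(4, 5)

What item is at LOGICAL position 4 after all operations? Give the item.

After op 1 (rotate(-2)): offset=5, physical=[A,B,C,D,E,F,G], logical=[F,G,A,B,C,D,E]
After op 2 (replace(6, 'p')): offset=5, physical=[A,B,C,D,p,F,G], logical=[F,G,A,B,C,D,p]
After op 3 (replace(0, 'd')): offset=5, physical=[A,B,C,D,p,d,G], logical=[d,G,A,B,C,D,p]
After op 4 (swap(1, 6)): offset=5, physical=[A,B,C,D,G,d,p], logical=[d,p,A,B,C,D,G]
After op 5 (rotate(+2)): offset=0, physical=[A,B,C,D,G,d,p], logical=[A,B,C,D,G,d,p]
After op 6 (rotate(+2)): offset=2, physical=[A,B,C,D,G,d,p], logical=[C,D,G,d,p,A,B]
After op 7 (rotate(-1)): offset=1, physical=[A,B,C,D,G,d,p], logical=[B,C,D,G,d,p,A]
After op 8 (swap(0, 5)): offset=1, physical=[A,p,C,D,G,d,B], logical=[p,C,D,G,d,B,A]
After op 9 (swap(2, 6)): offset=1, physical=[D,p,C,A,G,d,B], logical=[p,C,A,G,d,B,D]
After op 10 (swap(4, 5)): offset=1, physical=[D,p,C,A,G,B,d], logical=[p,C,A,G,B,d,D]

Answer: B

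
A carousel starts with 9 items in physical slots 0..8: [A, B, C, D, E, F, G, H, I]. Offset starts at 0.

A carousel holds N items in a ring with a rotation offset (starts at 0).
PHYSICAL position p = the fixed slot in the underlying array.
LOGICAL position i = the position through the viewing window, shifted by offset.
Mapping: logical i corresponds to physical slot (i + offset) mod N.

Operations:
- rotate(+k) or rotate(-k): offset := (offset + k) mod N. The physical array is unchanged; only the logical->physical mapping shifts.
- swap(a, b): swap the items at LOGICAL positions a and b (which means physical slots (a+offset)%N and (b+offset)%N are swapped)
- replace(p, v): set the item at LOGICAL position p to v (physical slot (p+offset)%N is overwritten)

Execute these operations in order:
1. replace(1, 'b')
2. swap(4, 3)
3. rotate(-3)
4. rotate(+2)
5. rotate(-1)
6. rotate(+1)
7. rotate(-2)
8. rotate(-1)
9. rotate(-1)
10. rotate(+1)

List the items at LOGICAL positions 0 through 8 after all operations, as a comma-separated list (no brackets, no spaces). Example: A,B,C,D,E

After op 1 (replace(1, 'b')): offset=0, physical=[A,b,C,D,E,F,G,H,I], logical=[A,b,C,D,E,F,G,H,I]
After op 2 (swap(4, 3)): offset=0, physical=[A,b,C,E,D,F,G,H,I], logical=[A,b,C,E,D,F,G,H,I]
After op 3 (rotate(-3)): offset=6, physical=[A,b,C,E,D,F,G,H,I], logical=[G,H,I,A,b,C,E,D,F]
After op 4 (rotate(+2)): offset=8, physical=[A,b,C,E,D,F,G,H,I], logical=[I,A,b,C,E,D,F,G,H]
After op 5 (rotate(-1)): offset=7, physical=[A,b,C,E,D,F,G,H,I], logical=[H,I,A,b,C,E,D,F,G]
After op 6 (rotate(+1)): offset=8, physical=[A,b,C,E,D,F,G,H,I], logical=[I,A,b,C,E,D,F,G,H]
After op 7 (rotate(-2)): offset=6, physical=[A,b,C,E,D,F,G,H,I], logical=[G,H,I,A,b,C,E,D,F]
After op 8 (rotate(-1)): offset=5, physical=[A,b,C,E,D,F,G,H,I], logical=[F,G,H,I,A,b,C,E,D]
After op 9 (rotate(-1)): offset=4, physical=[A,b,C,E,D,F,G,H,I], logical=[D,F,G,H,I,A,b,C,E]
After op 10 (rotate(+1)): offset=5, physical=[A,b,C,E,D,F,G,H,I], logical=[F,G,H,I,A,b,C,E,D]

Answer: F,G,H,I,A,b,C,E,D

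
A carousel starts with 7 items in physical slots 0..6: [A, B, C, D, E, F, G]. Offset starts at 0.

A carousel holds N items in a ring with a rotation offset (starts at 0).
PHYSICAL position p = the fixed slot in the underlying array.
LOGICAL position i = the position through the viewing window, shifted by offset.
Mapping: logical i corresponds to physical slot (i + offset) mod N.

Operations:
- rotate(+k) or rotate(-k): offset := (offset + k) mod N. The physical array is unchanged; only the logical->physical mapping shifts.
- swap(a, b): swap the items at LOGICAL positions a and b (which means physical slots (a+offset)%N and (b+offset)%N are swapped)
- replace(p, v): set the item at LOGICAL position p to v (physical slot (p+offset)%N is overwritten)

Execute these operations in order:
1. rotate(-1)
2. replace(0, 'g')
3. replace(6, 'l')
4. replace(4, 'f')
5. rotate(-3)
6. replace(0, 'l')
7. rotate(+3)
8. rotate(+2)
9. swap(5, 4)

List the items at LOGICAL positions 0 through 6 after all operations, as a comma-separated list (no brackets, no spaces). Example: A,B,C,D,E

Answer: B,C,l,E,g,l,A

Derivation:
After op 1 (rotate(-1)): offset=6, physical=[A,B,C,D,E,F,G], logical=[G,A,B,C,D,E,F]
After op 2 (replace(0, 'g')): offset=6, physical=[A,B,C,D,E,F,g], logical=[g,A,B,C,D,E,F]
After op 3 (replace(6, 'l')): offset=6, physical=[A,B,C,D,E,l,g], logical=[g,A,B,C,D,E,l]
After op 4 (replace(4, 'f')): offset=6, physical=[A,B,C,f,E,l,g], logical=[g,A,B,C,f,E,l]
After op 5 (rotate(-3)): offset=3, physical=[A,B,C,f,E,l,g], logical=[f,E,l,g,A,B,C]
After op 6 (replace(0, 'l')): offset=3, physical=[A,B,C,l,E,l,g], logical=[l,E,l,g,A,B,C]
After op 7 (rotate(+3)): offset=6, physical=[A,B,C,l,E,l,g], logical=[g,A,B,C,l,E,l]
After op 8 (rotate(+2)): offset=1, physical=[A,B,C,l,E,l,g], logical=[B,C,l,E,l,g,A]
After op 9 (swap(5, 4)): offset=1, physical=[A,B,C,l,E,g,l], logical=[B,C,l,E,g,l,A]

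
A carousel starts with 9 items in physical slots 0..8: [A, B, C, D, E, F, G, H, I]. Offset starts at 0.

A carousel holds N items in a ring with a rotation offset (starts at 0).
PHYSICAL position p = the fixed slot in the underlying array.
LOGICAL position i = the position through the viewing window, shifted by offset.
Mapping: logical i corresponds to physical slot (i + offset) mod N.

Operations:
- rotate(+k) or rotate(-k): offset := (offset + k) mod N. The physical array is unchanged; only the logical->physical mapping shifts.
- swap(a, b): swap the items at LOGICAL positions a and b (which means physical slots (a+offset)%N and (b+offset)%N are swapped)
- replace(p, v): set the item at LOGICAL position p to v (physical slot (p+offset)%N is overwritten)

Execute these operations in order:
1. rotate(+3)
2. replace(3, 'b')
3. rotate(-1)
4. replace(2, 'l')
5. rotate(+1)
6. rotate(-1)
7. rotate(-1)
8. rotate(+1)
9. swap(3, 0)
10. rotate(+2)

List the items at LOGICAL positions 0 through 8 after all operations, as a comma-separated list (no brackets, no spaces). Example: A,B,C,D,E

Answer: l,C,b,H,I,A,B,F,D

Derivation:
After op 1 (rotate(+3)): offset=3, physical=[A,B,C,D,E,F,G,H,I], logical=[D,E,F,G,H,I,A,B,C]
After op 2 (replace(3, 'b')): offset=3, physical=[A,B,C,D,E,F,b,H,I], logical=[D,E,F,b,H,I,A,B,C]
After op 3 (rotate(-1)): offset=2, physical=[A,B,C,D,E,F,b,H,I], logical=[C,D,E,F,b,H,I,A,B]
After op 4 (replace(2, 'l')): offset=2, physical=[A,B,C,D,l,F,b,H,I], logical=[C,D,l,F,b,H,I,A,B]
After op 5 (rotate(+1)): offset=3, physical=[A,B,C,D,l,F,b,H,I], logical=[D,l,F,b,H,I,A,B,C]
After op 6 (rotate(-1)): offset=2, physical=[A,B,C,D,l,F,b,H,I], logical=[C,D,l,F,b,H,I,A,B]
After op 7 (rotate(-1)): offset=1, physical=[A,B,C,D,l,F,b,H,I], logical=[B,C,D,l,F,b,H,I,A]
After op 8 (rotate(+1)): offset=2, physical=[A,B,C,D,l,F,b,H,I], logical=[C,D,l,F,b,H,I,A,B]
After op 9 (swap(3, 0)): offset=2, physical=[A,B,F,D,l,C,b,H,I], logical=[F,D,l,C,b,H,I,A,B]
After op 10 (rotate(+2)): offset=4, physical=[A,B,F,D,l,C,b,H,I], logical=[l,C,b,H,I,A,B,F,D]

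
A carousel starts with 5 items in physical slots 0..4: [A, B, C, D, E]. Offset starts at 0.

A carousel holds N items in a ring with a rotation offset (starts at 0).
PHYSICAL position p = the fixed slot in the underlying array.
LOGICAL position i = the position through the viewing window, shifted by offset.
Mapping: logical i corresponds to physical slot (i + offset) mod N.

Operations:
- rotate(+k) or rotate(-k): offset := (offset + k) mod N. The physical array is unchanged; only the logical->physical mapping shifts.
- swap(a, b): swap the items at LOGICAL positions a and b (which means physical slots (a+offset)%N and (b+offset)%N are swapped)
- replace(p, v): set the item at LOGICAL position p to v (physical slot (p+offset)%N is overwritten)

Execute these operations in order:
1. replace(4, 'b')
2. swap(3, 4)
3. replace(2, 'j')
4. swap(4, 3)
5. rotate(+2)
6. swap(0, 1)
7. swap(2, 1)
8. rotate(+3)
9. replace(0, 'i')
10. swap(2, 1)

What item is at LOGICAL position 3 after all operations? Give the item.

After op 1 (replace(4, 'b')): offset=0, physical=[A,B,C,D,b], logical=[A,B,C,D,b]
After op 2 (swap(3, 4)): offset=0, physical=[A,B,C,b,D], logical=[A,B,C,b,D]
After op 3 (replace(2, 'j')): offset=0, physical=[A,B,j,b,D], logical=[A,B,j,b,D]
After op 4 (swap(4, 3)): offset=0, physical=[A,B,j,D,b], logical=[A,B,j,D,b]
After op 5 (rotate(+2)): offset=2, physical=[A,B,j,D,b], logical=[j,D,b,A,B]
After op 6 (swap(0, 1)): offset=2, physical=[A,B,D,j,b], logical=[D,j,b,A,B]
After op 7 (swap(2, 1)): offset=2, physical=[A,B,D,b,j], logical=[D,b,j,A,B]
After op 8 (rotate(+3)): offset=0, physical=[A,B,D,b,j], logical=[A,B,D,b,j]
After op 9 (replace(0, 'i')): offset=0, physical=[i,B,D,b,j], logical=[i,B,D,b,j]
After op 10 (swap(2, 1)): offset=0, physical=[i,D,B,b,j], logical=[i,D,B,b,j]

Answer: b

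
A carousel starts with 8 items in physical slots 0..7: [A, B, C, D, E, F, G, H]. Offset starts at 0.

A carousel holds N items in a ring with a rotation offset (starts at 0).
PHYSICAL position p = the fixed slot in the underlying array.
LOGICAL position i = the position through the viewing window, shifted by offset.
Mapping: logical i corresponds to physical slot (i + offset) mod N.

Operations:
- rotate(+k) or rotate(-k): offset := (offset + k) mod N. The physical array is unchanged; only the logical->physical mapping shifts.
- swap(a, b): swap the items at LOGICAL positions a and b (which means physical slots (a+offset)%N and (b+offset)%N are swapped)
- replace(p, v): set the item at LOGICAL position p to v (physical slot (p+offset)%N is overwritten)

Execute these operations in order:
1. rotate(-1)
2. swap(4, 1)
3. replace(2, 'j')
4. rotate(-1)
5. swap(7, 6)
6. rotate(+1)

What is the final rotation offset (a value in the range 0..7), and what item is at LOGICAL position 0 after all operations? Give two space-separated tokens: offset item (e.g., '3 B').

After op 1 (rotate(-1)): offset=7, physical=[A,B,C,D,E,F,G,H], logical=[H,A,B,C,D,E,F,G]
After op 2 (swap(4, 1)): offset=7, physical=[D,B,C,A,E,F,G,H], logical=[H,D,B,C,A,E,F,G]
After op 3 (replace(2, 'j')): offset=7, physical=[D,j,C,A,E,F,G,H], logical=[H,D,j,C,A,E,F,G]
After op 4 (rotate(-1)): offset=6, physical=[D,j,C,A,E,F,G,H], logical=[G,H,D,j,C,A,E,F]
After op 5 (swap(7, 6)): offset=6, physical=[D,j,C,A,F,E,G,H], logical=[G,H,D,j,C,A,F,E]
After op 6 (rotate(+1)): offset=7, physical=[D,j,C,A,F,E,G,H], logical=[H,D,j,C,A,F,E,G]

Answer: 7 H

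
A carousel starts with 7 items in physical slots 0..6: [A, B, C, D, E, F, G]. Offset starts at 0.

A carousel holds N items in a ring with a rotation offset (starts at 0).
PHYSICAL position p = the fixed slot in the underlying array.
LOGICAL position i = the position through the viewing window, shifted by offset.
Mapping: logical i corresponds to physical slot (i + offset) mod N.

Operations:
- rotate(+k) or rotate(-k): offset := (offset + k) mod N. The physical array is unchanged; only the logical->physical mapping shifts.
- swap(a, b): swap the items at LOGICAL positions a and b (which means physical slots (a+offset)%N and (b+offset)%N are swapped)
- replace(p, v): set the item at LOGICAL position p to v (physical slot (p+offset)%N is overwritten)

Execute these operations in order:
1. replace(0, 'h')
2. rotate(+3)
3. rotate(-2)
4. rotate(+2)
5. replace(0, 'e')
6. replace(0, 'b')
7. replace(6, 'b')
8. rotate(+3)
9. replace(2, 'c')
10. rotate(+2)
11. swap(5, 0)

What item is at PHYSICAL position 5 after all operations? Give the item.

Answer: F

Derivation:
After op 1 (replace(0, 'h')): offset=0, physical=[h,B,C,D,E,F,G], logical=[h,B,C,D,E,F,G]
After op 2 (rotate(+3)): offset=3, physical=[h,B,C,D,E,F,G], logical=[D,E,F,G,h,B,C]
After op 3 (rotate(-2)): offset=1, physical=[h,B,C,D,E,F,G], logical=[B,C,D,E,F,G,h]
After op 4 (rotate(+2)): offset=3, physical=[h,B,C,D,E,F,G], logical=[D,E,F,G,h,B,C]
After op 5 (replace(0, 'e')): offset=3, physical=[h,B,C,e,E,F,G], logical=[e,E,F,G,h,B,C]
After op 6 (replace(0, 'b')): offset=3, physical=[h,B,C,b,E,F,G], logical=[b,E,F,G,h,B,C]
After op 7 (replace(6, 'b')): offset=3, physical=[h,B,b,b,E,F,G], logical=[b,E,F,G,h,B,b]
After op 8 (rotate(+3)): offset=6, physical=[h,B,b,b,E,F,G], logical=[G,h,B,b,b,E,F]
After op 9 (replace(2, 'c')): offset=6, physical=[h,c,b,b,E,F,G], logical=[G,h,c,b,b,E,F]
After op 10 (rotate(+2)): offset=1, physical=[h,c,b,b,E,F,G], logical=[c,b,b,E,F,G,h]
After op 11 (swap(5, 0)): offset=1, physical=[h,G,b,b,E,F,c], logical=[G,b,b,E,F,c,h]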